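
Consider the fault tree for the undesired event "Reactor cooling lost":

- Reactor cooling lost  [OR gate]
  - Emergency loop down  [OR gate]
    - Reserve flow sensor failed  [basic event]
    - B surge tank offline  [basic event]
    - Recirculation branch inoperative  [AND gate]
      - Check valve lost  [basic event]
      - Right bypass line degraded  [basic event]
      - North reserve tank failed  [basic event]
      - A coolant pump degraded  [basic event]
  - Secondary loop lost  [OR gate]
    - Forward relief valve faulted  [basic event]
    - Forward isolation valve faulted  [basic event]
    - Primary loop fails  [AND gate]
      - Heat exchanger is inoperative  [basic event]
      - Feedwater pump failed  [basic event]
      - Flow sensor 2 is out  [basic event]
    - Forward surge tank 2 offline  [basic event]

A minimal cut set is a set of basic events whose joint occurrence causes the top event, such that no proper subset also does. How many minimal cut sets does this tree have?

7

Recirculation branch inoperative [AND]: one cut set from each child combined → 1 × 1 × 1 × 1 = 1 cut set(s).
Emergency loop down [OR]: union of children's cut sets → 3 cut set(s).
Primary loop fails [AND]: one cut set from each child combined → 1 × 1 × 1 = 1 cut set(s).
Secondary loop lost [OR]: union of children's cut sets → 4 cut set(s).
Reactor cooling lost [OR]: union of children's cut sets → 7 cut set(s).
Minimal cut sets: {Reserve flow sensor failed}; {B surge tank offline}; {A coolant pump degraded, Check valve lost, North reserve tank failed, Right bypass line degraded}; {Forward relief valve faulted}; {Forward isolation valve faulted}; {Feedwater pump failed, Flow sensor 2 is out, Heat exchanger is inoperative}; {Forward surge tank 2 offline}.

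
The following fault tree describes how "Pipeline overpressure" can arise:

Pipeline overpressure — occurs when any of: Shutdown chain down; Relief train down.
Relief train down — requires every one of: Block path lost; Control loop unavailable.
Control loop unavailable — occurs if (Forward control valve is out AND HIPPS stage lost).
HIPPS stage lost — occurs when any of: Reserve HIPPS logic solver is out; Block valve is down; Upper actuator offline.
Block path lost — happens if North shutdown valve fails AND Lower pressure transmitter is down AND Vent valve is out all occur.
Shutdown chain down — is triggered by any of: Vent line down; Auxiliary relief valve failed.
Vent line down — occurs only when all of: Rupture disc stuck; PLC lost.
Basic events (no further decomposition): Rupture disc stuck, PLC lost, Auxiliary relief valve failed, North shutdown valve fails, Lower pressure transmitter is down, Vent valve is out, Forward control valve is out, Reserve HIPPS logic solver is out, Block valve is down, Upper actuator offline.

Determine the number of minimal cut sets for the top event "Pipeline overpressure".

5

Vent line down [AND]: one cut set from each child combined → 1 × 1 = 1 cut set(s).
Shutdown chain down [OR]: union of children's cut sets → 2 cut set(s).
Block path lost [AND]: one cut set from each child combined → 1 × 1 × 1 = 1 cut set(s).
HIPPS stage lost [OR]: union of children's cut sets → 3 cut set(s).
Control loop unavailable [AND]: one cut set from each child combined → 1 × 3 = 3 cut set(s).
Relief train down [AND]: one cut set from each child combined → 1 × 3 = 3 cut set(s).
Pipeline overpressure [OR]: union of children's cut sets → 5 cut set(s).
Minimal cut sets: {PLC lost, Rupture disc stuck}; {Auxiliary relief valve failed}; {Forward control valve is out, Lower pressure transmitter is down, North shutdown valve fails, Reserve HIPPS logic solver is out, Vent valve is out}; {Block valve is down, Forward control valve is out, Lower pressure transmitter is down, North shutdown valve fails, Vent valve is out}; {Forward control valve is out, Lower pressure transmitter is down, North shutdown valve fails, Upper actuator offline, Vent valve is out}.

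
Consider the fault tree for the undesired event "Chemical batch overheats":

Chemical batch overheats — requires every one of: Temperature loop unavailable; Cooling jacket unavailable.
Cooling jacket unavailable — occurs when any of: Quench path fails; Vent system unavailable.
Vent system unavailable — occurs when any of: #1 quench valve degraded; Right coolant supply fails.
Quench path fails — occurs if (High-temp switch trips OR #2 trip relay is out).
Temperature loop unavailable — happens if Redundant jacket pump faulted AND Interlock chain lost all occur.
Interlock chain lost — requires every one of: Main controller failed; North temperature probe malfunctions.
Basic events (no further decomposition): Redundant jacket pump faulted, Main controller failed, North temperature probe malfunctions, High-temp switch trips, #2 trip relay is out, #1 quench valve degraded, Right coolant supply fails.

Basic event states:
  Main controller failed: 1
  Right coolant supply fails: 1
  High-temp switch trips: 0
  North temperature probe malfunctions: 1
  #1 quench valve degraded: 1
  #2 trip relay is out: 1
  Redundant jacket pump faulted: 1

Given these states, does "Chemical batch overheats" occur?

Yes

Interlock chain lost [AND]: Main controller failed=occurs, North temperature probe malfunctions=occurs → all inputs occur → occurs.
Temperature loop unavailable [AND]: Redundant jacket pump faulted=occurs, Interlock chain lost=occurs → all inputs occur → occurs.
Quench path fails [OR]: High-temp switch trips=not, #2 trip relay is out=occurs → at least one input occurs → occurs.
Vent system unavailable [OR]: #1 quench valve degraded=occurs, Right coolant supply fails=occurs → at least one input occurs → occurs.
Cooling jacket unavailable [OR]: Quench path fails=occurs, Vent system unavailable=occurs → at least one input occurs → occurs.
Chemical batch overheats [AND]: Temperature loop unavailable=occurs, Cooling jacket unavailable=occurs → all inputs occur → occurs.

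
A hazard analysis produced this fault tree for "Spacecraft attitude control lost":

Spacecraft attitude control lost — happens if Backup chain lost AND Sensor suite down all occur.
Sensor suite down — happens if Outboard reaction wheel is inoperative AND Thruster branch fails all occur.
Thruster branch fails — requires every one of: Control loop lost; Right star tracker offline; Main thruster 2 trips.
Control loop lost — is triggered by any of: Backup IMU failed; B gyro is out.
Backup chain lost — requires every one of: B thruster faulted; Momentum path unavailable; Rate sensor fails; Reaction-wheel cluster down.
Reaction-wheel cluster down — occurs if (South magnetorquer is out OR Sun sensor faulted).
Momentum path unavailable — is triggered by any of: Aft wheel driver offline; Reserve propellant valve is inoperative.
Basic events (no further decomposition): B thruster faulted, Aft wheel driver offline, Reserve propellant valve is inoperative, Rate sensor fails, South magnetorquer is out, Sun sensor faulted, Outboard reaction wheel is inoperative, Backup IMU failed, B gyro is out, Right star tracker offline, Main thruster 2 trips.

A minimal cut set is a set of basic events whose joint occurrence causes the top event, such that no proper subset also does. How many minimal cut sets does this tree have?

Momentum path unavailable [OR]: union of children's cut sets → 2 cut set(s).
Reaction-wheel cluster down [OR]: union of children's cut sets → 2 cut set(s).
Backup chain lost [AND]: one cut set from each child combined → 1 × 2 × 1 × 2 = 4 cut set(s).
Control loop lost [OR]: union of children's cut sets → 2 cut set(s).
Thruster branch fails [AND]: one cut set from each child combined → 2 × 1 × 1 = 2 cut set(s).
Sensor suite down [AND]: one cut set from each child combined → 1 × 2 = 2 cut set(s).
Spacecraft attitude control lost [AND]: one cut set from each child combined → 4 × 2 = 8 cut set(s).
Minimal cut sets: {Aft wheel driver offline, B thruster faulted, Backup IMU failed, Main thruster 2 trips, Outboard reaction wheel is inoperative, Rate sensor fails, Right star tracker offline, South magnetorquer is out}; {Aft wheel driver offline, B gyro is out, B thruster faulted, Main thruster 2 trips, Outboard reaction wheel is inoperative, Rate sensor fails, Right star tracker offline, South magnetorquer is out}; {Aft wheel driver offline, B thruster faulted, Backup IMU failed, Main thruster 2 trips, Outboard reaction wheel is inoperative, Rate sensor fails, Right star tracker offline, Sun sensor faulted}; {Aft wheel driver offline, B gyro is out, B thruster faulted, Main thruster 2 trips, Outboard reaction wheel is inoperative, Rate sensor fails, Right star tracker offline, Sun sensor faulted}; {B thruster faulted, Backup IMU failed, Main thruster 2 trips, Outboard reaction wheel is inoperative, Rate sensor fails, Reserve propellant valve is inoperative, Right star tracker offline, South magnetorquer is out}; {B gyro is out, B thruster faulted, Main thruster 2 trips, Outboard reaction wheel is inoperative, Rate sensor fails, Reserve propellant valve is inoperative, Right star tracker offline, South magnetorquer is out}; {B thruster faulted, Backup IMU failed, Main thruster 2 trips, Outboard reaction wheel is inoperative, Rate sensor fails, Reserve propellant valve is inoperative, Right star tracker offline, Sun sensor faulted}; {B gyro is out, B thruster faulted, Main thruster 2 trips, Outboard reaction wheel is inoperative, Rate sensor fails, Reserve propellant valve is inoperative, Right star tracker offline, Sun sensor faulted}.

8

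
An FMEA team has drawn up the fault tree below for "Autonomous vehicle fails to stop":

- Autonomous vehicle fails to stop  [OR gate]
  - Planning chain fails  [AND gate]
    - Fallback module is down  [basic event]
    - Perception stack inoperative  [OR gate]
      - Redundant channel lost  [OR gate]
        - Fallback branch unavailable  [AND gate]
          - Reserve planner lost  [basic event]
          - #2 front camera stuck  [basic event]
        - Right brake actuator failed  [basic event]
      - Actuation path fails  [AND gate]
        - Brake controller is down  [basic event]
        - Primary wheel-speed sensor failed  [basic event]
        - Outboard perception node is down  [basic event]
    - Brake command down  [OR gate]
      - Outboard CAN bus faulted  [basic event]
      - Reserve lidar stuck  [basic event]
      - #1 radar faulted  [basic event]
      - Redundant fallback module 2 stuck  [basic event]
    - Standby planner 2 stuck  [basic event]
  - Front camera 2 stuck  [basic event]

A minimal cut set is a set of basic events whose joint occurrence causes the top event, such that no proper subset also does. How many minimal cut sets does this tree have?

13

Fallback branch unavailable [AND]: one cut set from each child combined → 1 × 1 = 1 cut set(s).
Redundant channel lost [OR]: union of children's cut sets → 2 cut set(s).
Actuation path fails [AND]: one cut set from each child combined → 1 × 1 × 1 = 1 cut set(s).
Perception stack inoperative [OR]: union of children's cut sets → 3 cut set(s).
Brake command down [OR]: union of children's cut sets → 4 cut set(s).
Planning chain fails [AND]: one cut set from each child combined → 1 × 3 × 4 × 1 = 12 cut set(s).
Autonomous vehicle fails to stop [OR]: union of children's cut sets → 13 cut set(s).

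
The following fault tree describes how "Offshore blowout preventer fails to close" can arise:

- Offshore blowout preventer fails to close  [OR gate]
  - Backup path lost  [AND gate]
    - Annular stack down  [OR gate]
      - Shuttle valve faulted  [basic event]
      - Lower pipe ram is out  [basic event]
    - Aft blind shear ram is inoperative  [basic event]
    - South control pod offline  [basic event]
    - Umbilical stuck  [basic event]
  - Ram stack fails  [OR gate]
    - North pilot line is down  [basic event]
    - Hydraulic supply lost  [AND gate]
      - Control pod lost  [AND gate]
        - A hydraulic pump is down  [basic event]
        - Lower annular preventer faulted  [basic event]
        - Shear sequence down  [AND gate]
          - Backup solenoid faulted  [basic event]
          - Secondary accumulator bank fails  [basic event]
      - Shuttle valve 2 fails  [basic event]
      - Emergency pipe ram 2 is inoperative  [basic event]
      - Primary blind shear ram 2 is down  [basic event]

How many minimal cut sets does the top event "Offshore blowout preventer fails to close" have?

Annular stack down [OR]: union of children's cut sets → 2 cut set(s).
Backup path lost [AND]: one cut set from each child combined → 2 × 1 × 1 × 1 = 2 cut set(s).
Shear sequence down [AND]: one cut set from each child combined → 1 × 1 = 1 cut set(s).
Control pod lost [AND]: one cut set from each child combined → 1 × 1 × 1 = 1 cut set(s).
Hydraulic supply lost [AND]: one cut set from each child combined → 1 × 1 × 1 × 1 = 1 cut set(s).
Ram stack fails [OR]: union of children's cut sets → 2 cut set(s).
Offshore blowout preventer fails to close [OR]: union of children's cut sets → 4 cut set(s).
Minimal cut sets: {Aft blind shear ram is inoperative, Shuttle valve faulted, South control pod offline, Umbilical stuck}; {Aft blind shear ram is inoperative, Lower pipe ram is out, South control pod offline, Umbilical stuck}; {North pilot line is down}; {A hydraulic pump is down, Backup solenoid faulted, Emergency pipe ram 2 is inoperative, Lower annular preventer faulted, Primary blind shear ram 2 is down, Secondary accumulator bank fails, Shuttle valve 2 fails}.

4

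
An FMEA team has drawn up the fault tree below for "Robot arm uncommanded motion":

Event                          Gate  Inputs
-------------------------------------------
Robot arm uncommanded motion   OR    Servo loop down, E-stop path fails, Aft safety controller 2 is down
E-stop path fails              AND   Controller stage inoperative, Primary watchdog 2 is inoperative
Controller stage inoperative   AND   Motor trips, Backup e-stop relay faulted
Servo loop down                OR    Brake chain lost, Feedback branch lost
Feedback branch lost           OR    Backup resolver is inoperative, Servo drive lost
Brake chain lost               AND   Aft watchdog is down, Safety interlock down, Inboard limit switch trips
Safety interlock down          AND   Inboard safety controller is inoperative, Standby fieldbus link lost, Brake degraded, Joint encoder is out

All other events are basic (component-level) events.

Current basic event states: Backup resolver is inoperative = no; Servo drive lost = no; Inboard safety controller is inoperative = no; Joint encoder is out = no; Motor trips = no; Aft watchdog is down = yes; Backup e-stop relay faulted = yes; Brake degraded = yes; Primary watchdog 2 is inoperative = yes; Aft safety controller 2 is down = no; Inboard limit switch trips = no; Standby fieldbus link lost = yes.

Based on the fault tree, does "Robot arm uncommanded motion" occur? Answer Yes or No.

Safety interlock down [AND]: Inboard safety controller is inoperative=not, Standby fieldbus link lost=occurs, Brake degraded=occurs, Joint encoder is out=not → not all inputs occur → does not occur.
Brake chain lost [AND]: Aft watchdog is down=occurs, Safety interlock down=not, Inboard limit switch trips=not → not all inputs occur → does not occur.
Feedback branch lost [OR]: Backup resolver is inoperative=not, Servo drive lost=not → no input occurs → does not occur.
Servo loop down [OR]: Brake chain lost=not, Feedback branch lost=not → no input occurs → does not occur.
Controller stage inoperative [AND]: Motor trips=not, Backup e-stop relay faulted=occurs → not all inputs occur → does not occur.
E-stop path fails [AND]: Controller stage inoperative=not, Primary watchdog 2 is inoperative=occurs → not all inputs occur → does not occur.
Robot arm uncommanded motion [OR]: Servo loop down=not, E-stop path fails=not, Aft safety controller 2 is down=not → no input occurs → does not occur.

No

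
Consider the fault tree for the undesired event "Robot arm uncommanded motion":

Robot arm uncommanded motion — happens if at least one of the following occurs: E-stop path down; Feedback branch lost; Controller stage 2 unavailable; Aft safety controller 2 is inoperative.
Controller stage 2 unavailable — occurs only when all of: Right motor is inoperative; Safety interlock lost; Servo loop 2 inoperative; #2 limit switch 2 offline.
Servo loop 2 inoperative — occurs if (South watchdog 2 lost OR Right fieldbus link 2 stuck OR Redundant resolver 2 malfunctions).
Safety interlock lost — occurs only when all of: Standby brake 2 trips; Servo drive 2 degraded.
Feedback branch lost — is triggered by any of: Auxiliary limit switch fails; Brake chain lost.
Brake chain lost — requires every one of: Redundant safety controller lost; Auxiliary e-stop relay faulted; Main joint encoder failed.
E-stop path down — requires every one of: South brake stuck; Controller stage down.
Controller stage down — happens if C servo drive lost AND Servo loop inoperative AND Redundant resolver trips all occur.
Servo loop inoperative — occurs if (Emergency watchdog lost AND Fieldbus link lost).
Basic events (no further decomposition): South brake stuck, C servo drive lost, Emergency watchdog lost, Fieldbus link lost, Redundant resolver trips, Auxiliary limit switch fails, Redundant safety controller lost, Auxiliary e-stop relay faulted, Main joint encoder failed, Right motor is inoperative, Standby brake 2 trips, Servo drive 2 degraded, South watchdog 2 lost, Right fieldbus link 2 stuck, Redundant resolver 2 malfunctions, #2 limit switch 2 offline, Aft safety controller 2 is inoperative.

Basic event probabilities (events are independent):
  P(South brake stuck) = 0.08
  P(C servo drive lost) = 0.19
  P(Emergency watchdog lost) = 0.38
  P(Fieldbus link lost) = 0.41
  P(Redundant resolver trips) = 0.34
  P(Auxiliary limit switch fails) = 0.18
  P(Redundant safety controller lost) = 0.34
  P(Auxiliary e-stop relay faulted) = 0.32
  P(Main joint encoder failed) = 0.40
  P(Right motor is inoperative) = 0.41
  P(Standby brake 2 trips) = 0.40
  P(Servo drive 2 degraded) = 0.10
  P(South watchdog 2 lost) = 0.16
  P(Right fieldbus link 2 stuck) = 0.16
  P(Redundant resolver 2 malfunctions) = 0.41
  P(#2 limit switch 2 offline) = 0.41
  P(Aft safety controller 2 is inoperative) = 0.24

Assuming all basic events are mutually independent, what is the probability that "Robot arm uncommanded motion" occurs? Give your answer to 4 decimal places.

P(Servo loop inoperative) [AND] = 0.38 × 0.41 = 0.155800
P(Controller stage down) [AND] = 0.19 × 0.155800 × 0.34 = 0.010065
P(E-stop path down) [AND] = 0.08 × 0.010065 = 0.000805
P(Brake chain lost) [AND] = 0.34 × 0.32 × 0.40 = 0.043520
P(Feedback branch lost) [OR] = 1 − (1−0.18) × (1−0.043520) = 0.215686
P(Safety interlock lost) [AND] = 0.40 × 0.10 = 0.040000
P(Servo loop 2 inoperative) [OR] = 1 − (1−0.16) × (1−0.16) × (1−0.41) = 0.583696
P(Controller stage 2 unavailable) [AND] = 0.41 × 0.040000 × 0.583696 × 0.41 = 0.003925
P(Robot arm uncommanded motion) [OR] = 1 − (1−0.000805) × (1−0.215686) × (1−0.003925) × (1−0.24) = 0.406739
Rounded to 4 decimal places: P(Robot arm uncommanded motion) ≈ 0.4067.

0.4067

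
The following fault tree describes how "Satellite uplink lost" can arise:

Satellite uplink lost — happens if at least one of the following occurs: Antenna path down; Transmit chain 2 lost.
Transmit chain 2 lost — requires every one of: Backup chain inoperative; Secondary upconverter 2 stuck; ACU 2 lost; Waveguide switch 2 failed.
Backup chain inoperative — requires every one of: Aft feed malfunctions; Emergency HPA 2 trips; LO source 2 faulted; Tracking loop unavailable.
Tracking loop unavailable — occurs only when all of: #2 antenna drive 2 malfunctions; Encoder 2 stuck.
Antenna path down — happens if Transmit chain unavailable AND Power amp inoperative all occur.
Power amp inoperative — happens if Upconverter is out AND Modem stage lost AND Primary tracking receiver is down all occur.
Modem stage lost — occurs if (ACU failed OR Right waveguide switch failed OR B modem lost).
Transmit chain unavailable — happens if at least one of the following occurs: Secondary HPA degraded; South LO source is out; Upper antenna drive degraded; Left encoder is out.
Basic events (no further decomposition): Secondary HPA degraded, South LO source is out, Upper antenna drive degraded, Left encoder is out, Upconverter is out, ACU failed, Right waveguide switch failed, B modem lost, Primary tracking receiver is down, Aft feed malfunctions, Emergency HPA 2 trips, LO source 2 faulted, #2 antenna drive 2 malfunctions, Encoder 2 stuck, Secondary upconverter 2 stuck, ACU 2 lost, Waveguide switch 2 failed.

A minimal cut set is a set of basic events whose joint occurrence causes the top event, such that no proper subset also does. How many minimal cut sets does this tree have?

Transmit chain unavailable [OR]: union of children's cut sets → 4 cut set(s).
Modem stage lost [OR]: union of children's cut sets → 3 cut set(s).
Power amp inoperative [AND]: one cut set from each child combined → 1 × 3 × 1 = 3 cut set(s).
Antenna path down [AND]: one cut set from each child combined → 4 × 3 = 12 cut set(s).
Tracking loop unavailable [AND]: one cut set from each child combined → 1 × 1 = 1 cut set(s).
Backup chain inoperative [AND]: one cut set from each child combined → 1 × 1 × 1 × 1 = 1 cut set(s).
Transmit chain 2 lost [AND]: one cut set from each child combined → 1 × 1 × 1 × 1 = 1 cut set(s).
Satellite uplink lost [OR]: union of children's cut sets → 13 cut set(s).

13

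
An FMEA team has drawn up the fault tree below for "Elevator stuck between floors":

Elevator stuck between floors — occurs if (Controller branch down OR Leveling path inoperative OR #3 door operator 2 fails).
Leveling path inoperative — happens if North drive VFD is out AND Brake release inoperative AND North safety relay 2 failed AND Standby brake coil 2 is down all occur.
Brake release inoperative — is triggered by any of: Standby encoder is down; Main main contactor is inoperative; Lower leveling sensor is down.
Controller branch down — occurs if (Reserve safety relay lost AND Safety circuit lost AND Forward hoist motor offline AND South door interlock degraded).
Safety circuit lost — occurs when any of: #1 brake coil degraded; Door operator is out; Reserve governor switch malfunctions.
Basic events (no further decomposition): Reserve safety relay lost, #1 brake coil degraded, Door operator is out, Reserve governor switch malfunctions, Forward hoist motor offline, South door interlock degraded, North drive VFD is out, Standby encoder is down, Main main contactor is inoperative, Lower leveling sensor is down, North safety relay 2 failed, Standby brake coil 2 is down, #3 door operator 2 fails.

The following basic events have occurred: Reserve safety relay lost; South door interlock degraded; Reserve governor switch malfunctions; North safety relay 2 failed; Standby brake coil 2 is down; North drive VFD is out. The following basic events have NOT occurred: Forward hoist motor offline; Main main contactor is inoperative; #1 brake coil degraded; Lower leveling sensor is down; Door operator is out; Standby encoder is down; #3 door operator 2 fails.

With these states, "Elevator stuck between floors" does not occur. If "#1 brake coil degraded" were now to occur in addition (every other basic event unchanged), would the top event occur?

Counterfactual: set "#1 brake coil degraded" to occurred.
Safety circuit lost [OR]: #1 brake coil degraded=occurs, Door operator is out=not, Reserve governor switch malfunctions=occurs → at least one input occurs → occurs.
Controller branch down [AND]: Reserve safety relay lost=occurs, Safety circuit lost=occurs, Forward hoist motor offline=not, South door interlock degraded=occurs → not all inputs occur → does not occur.
Brake release inoperative [OR]: Standby encoder is down=not, Main main contactor is inoperative=not, Lower leveling sensor is down=not → no input occurs → does not occur.
Leveling path inoperative [AND]: North drive VFD is out=occurs, Brake release inoperative=not, North safety relay 2 failed=occurs, Standby brake coil 2 is down=occurs → not all inputs occur → does not occur.
Elevator stuck between floors [OR]: Controller branch down=not, Leveling path inoperative=not, #3 door operator 2 fails=not → no input occurs → does not occur.

No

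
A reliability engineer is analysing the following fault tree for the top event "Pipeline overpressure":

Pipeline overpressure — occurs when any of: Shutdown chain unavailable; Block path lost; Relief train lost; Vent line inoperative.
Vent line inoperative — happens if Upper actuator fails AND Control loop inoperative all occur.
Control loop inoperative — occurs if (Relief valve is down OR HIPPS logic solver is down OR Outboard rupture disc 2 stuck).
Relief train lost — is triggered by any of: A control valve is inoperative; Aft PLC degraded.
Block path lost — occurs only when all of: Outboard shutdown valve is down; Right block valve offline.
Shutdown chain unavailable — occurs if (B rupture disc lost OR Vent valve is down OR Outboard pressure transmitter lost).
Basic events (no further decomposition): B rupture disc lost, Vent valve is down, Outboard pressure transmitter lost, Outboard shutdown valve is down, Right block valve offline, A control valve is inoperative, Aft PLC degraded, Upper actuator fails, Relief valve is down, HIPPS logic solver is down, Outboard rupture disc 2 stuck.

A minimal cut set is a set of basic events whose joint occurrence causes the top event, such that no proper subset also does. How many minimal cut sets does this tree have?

9

Shutdown chain unavailable [OR]: union of children's cut sets → 3 cut set(s).
Block path lost [AND]: one cut set from each child combined → 1 × 1 = 1 cut set(s).
Relief train lost [OR]: union of children's cut sets → 2 cut set(s).
Control loop inoperative [OR]: union of children's cut sets → 3 cut set(s).
Vent line inoperative [AND]: one cut set from each child combined → 1 × 3 = 3 cut set(s).
Pipeline overpressure [OR]: union of children's cut sets → 9 cut set(s).
Minimal cut sets: {B rupture disc lost}; {Vent valve is down}; {Outboard pressure transmitter lost}; {Outboard shutdown valve is down, Right block valve offline}; {A control valve is inoperative}; {Aft PLC degraded}; {Relief valve is down, Upper actuator fails}; {HIPPS logic solver is down, Upper actuator fails}; {Outboard rupture disc 2 stuck, Upper actuator fails}.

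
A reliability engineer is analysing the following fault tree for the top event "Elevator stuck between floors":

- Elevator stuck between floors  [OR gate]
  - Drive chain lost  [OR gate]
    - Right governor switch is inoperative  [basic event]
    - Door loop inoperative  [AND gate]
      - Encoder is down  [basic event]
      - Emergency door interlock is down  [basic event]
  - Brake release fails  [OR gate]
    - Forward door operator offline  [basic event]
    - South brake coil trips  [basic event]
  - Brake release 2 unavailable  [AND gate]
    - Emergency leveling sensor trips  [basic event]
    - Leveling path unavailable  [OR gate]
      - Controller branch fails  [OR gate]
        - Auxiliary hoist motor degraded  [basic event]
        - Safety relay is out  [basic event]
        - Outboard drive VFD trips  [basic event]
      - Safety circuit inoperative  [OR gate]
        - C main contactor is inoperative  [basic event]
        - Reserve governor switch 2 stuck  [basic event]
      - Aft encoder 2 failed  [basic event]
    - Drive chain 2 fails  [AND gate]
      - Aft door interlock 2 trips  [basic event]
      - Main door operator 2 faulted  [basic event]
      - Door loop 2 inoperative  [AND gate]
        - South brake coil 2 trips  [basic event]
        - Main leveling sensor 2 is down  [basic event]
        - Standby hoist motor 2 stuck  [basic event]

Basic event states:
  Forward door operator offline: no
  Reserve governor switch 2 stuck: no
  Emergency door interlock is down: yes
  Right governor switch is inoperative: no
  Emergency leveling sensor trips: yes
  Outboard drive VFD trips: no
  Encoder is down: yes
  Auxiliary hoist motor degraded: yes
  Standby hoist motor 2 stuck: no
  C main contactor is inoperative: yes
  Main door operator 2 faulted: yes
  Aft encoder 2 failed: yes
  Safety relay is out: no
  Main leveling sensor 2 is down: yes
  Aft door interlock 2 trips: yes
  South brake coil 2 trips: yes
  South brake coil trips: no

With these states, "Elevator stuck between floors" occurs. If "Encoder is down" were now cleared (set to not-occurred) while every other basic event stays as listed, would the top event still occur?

Counterfactual: set "Encoder is down" to not occurred.
Door loop inoperative [AND]: Encoder is down=not, Emergency door interlock is down=occurs → not all inputs occur → does not occur.
Drive chain lost [OR]: Right governor switch is inoperative=not, Door loop inoperative=not → no input occurs → does not occur.
Brake release fails [OR]: Forward door operator offline=not, South brake coil trips=not → no input occurs → does not occur.
Controller branch fails [OR]: Auxiliary hoist motor degraded=occurs, Safety relay is out=not, Outboard drive VFD trips=not → at least one input occurs → occurs.
Safety circuit inoperative [OR]: C main contactor is inoperative=occurs, Reserve governor switch 2 stuck=not → at least one input occurs → occurs.
Leveling path unavailable [OR]: Controller branch fails=occurs, Safety circuit inoperative=occurs, Aft encoder 2 failed=occurs → at least one input occurs → occurs.
Door loop 2 inoperative [AND]: South brake coil 2 trips=occurs, Main leveling sensor 2 is down=occurs, Standby hoist motor 2 stuck=not → not all inputs occur → does not occur.
Drive chain 2 fails [AND]: Aft door interlock 2 trips=occurs, Main door operator 2 faulted=occurs, Door loop 2 inoperative=not → not all inputs occur → does not occur.
Brake release 2 unavailable [AND]: Emergency leveling sensor trips=occurs, Leveling path unavailable=occurs, Drive chain 2 fails=not → not all inputs occur → does not occur.
Elevator stuck between floors [OR]: Drive chain lost=not, Brake release fails=not, Brake release 2 unavailable=not → no input occurs → does not occur.

No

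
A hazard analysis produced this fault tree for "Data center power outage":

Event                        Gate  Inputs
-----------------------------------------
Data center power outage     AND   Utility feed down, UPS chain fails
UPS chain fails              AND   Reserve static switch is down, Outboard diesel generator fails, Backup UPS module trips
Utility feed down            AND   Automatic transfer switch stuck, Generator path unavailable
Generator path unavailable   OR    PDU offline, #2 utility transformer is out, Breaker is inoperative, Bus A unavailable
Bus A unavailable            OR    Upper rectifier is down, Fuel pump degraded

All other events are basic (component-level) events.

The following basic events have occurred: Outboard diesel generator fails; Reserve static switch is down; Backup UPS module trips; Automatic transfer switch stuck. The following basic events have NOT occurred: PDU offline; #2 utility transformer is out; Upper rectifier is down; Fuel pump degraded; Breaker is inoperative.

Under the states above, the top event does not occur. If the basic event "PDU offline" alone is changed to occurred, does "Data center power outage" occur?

Yes

Counterfactual: set "PDU offline" to occurred.
Bus A unavailable [OR]: Upper rectifier is down=not, Fuel pump degraded=not → no input occurs → does not occur.
Generator path unavailable [OR]: PDU offline=occurs, #2 utility transformer is out=not, Breaker is inoperative=not, Bus A unavailable=not → at least one input occurs → occurs.
Utility feed down [AND]: Automatic transfer switch stuck=occurs, Generator path unavailable=occurs → all inputs occur → occurs.
UPS chain fails [AND]: Reserve static switch is down=occurs, Outboard diesel generator fails=occurs, Backup UPS module trips=occurs → all inputs occur → occurs.
Data center power outage [AND]: Utility feed down=occurs, UPS chain fails=occurs → all inputs occur → occurs.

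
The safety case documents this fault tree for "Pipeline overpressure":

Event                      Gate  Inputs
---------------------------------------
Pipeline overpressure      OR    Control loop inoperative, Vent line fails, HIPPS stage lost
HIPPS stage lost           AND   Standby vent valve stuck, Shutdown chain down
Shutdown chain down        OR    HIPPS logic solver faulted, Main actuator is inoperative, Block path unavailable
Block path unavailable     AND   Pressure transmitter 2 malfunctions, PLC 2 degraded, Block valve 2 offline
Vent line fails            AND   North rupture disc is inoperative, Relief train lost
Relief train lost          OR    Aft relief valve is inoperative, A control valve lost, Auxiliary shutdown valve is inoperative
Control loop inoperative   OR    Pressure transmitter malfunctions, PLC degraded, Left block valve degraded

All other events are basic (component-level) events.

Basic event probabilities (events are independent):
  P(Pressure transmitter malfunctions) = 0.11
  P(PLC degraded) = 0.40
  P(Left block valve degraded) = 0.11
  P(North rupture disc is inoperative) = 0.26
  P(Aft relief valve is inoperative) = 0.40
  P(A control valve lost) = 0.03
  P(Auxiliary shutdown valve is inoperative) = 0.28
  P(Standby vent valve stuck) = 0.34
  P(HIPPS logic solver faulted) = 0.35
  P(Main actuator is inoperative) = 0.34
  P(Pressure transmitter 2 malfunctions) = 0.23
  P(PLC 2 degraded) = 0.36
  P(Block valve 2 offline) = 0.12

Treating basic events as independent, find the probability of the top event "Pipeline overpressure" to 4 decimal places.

P(Control loop inoperative) [OR] = 1 − (1−0.11) × (1−0.40) × (1−0.11) = 0.524740
P(Relief train lost) [OR] = 1 − (1−0.40) × (1−0.03) × (1−0.28) = 0.580960
P(Vent line fails) [AND] = 0.26 × 0.580960 = 0.151050
P(Block path unavailable) [AND] = 0.23 × 0.36 × 0.12 = 0.009936
P(Shutdown chain down) [OR] = 1 − (1−0.35) × (1−0.34) × (1−0.009936) = 0.575263
P(HIPPS stage lost) [AND] = 0.34 × 0.575263 = 0.195589
P(Pipeline overpressure) [OR] = 1 − (1−0.524740) × (1−0.151050) × (1−0.195589) = 0.675443
Rounded to 4 decimal places: P(Pipeline overpressure) ≈ 0.6754.

0.6754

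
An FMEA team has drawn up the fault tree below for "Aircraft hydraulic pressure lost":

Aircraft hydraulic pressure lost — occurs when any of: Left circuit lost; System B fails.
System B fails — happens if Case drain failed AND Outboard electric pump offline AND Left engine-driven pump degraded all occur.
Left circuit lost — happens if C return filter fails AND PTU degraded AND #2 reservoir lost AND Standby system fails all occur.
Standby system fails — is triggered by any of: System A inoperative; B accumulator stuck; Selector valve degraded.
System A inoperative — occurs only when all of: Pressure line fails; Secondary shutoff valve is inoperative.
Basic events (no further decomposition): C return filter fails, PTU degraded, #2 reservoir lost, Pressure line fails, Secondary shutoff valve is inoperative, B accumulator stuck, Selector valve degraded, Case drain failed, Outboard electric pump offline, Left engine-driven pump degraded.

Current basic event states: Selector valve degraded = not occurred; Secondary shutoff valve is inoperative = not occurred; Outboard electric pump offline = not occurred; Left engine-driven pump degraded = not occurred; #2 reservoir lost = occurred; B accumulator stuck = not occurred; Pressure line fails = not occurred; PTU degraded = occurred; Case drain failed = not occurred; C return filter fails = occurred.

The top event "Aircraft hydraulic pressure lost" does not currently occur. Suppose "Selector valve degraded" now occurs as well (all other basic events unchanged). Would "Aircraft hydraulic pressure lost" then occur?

Counterfactual: set "Selector valve degraded" to occurred.
System A inoperative [AND]: Pressure line fails=not, Secondary shutoff valve is inoperative=not → not all inputs occur → does not occur.
Standby system fails [OR]: System A inoperative=not, B accumulator stuck=not, Selector valve degraded=occurs → at least one input occurs → occurs.
Left circuit lost [AND]: C return filter fails=occurs, PTU degraded=occurs, #2 reservoir lost=occurs, Standby system fails=occurs → all inputs occur → occurs.
System B fails [AND]: Case drain failed=not, Outboard electric pump offline=not, Left engine-driven pump degraded=not → not all inputs occur → does not occur.
Aircraft hydraulic pressure lost [OR]: Left circuit lost=occurs, System B fails=not → at least one input occurs → occurs.

Yes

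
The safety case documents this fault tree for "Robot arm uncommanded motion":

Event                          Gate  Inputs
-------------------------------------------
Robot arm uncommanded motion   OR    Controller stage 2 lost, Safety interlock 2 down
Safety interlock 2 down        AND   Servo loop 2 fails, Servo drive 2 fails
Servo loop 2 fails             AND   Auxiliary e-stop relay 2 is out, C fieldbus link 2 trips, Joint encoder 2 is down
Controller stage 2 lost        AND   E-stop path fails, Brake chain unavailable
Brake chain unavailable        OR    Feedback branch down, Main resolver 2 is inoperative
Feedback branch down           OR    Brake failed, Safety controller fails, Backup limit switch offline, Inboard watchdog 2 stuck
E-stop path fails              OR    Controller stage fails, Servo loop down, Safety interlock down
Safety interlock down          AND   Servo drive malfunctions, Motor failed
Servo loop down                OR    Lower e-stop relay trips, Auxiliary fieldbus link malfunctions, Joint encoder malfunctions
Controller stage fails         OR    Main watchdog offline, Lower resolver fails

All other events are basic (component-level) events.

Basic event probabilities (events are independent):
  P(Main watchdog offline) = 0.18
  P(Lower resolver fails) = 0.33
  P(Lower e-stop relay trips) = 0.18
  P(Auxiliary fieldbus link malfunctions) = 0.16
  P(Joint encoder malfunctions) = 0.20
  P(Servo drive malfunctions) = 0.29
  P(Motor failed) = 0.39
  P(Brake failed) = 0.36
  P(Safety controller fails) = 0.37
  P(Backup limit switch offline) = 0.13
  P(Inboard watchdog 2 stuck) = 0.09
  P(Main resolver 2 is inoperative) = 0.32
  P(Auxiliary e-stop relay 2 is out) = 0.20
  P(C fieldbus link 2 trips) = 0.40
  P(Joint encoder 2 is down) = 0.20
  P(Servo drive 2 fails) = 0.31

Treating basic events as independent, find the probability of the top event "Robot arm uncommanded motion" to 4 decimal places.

0.5748

P(Controller stage fails) [OR] = 1 − (1−0.18) × (1−0.33) = 0.450600
P(Servo loop down) [OR] = 1 − (1−0.18) × (1−0.16) × (1−0.20) = 0.448960
P(Safety interlock down) [AND] = 0.29 × 0.39 = 0.113100
P(E-stop path fails) [OR] = 1 − (1−0.450600) × (1−0.448960) × (1−0.113100) = 0.731499
P(Feedback branch down) [OR] = 1 − (1−0.36) × (1−0.37) × (1−0.13) × (1−0.09) = 0.680787
P(Brake chain unavailable) [OR] = 1 − (1−0.680787) × (1−0.32) = 0.782935
P(Controller stage 2 lost) [AND] = 0.731499 × 0.782935 = 0.572716
P(Servo loop 2 fails) [AND] = 0.20 × 0.40 × 0.20 = 0.016000
P(Safety interlock 2 down) [AND] = 0.016000 × 0.31 = 0.004960
P(Robot arm uncommanded motion) [OR] = 1 − (1−0.572716) × (1−0.004960) = 0.574835
Rounded to 4 decimal places: P(Robot arm uncommanded motion) ≈ 0.5748.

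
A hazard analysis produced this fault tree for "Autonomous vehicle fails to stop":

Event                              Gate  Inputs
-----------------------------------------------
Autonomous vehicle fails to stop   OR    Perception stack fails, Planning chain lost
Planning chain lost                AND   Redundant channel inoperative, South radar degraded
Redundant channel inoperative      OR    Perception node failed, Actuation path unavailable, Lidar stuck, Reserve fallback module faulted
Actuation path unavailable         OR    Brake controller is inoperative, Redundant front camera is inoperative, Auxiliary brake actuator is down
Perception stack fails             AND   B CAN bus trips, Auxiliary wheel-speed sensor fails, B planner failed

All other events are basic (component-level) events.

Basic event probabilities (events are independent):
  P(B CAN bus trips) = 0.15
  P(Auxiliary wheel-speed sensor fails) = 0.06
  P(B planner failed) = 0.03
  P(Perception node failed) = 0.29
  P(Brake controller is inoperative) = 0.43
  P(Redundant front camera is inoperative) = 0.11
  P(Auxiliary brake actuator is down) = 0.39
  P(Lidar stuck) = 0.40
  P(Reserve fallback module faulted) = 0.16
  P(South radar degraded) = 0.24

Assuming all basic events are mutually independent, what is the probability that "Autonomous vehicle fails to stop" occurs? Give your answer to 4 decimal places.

0.2136

P(Perception stack fails) [AND] = 0.15 × 0.06 × 0.03 = 0.000270
P(Actuation path unavailable) [OR] = 1 − (1−0.43) × (1−0.11) × (1−0.39) = 0.690547
P(Redundant channel inoperative) [OR] = 1 − (1−0.29) × (1−0.690547) × (1−0.40) × (1−0.16) = 0.889265
P(Planning chain lost) [AND] = 0.889265 × 0.24 = 0.213424
P(Autonomous vehicle fails to stop) [OR] = 1 − (1−0.000270) × (1−0.213424) = 0.213636
Rounded to 4 decimal places: P(Autonomous vehicle fails to stop) ≈ 0.2136.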